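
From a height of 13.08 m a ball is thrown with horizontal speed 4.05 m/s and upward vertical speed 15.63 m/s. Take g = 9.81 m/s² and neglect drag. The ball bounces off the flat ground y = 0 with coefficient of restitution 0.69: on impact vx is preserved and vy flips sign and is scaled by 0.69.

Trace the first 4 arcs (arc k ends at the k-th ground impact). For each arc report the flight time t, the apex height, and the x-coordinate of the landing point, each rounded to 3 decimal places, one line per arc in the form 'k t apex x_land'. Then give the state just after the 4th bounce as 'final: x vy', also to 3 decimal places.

Arc 1: start y=13.080, vy=15.630 → t=3.875, apex=25.531, x_land=15.693, impact vy=-22.381
  bounce: vy ← 0.69·22.381 = 15.443
Arc 2: start y=0.000, vy=15.443 → t=3.148, apex=12.156, x_land=28.444, impact vy=-15.443
  bounce: vy ← 0.69·15.443 = 10.656
Arc 3: start y=0.000, vy=10.656 → t=2.172, apex=5.787, x_land=37.242, impact vy=-10.656
  bounce: vy ← 0.69·10.656 = 7.352
Arc 4: start y=0.000, vy=7.352 → t=1.499, apex=2.755, x_land=43.313, impact vy=-7.352
  bounce: vy ← 0.69·7.352 = 5.073

1 3.875 25.531 15.693
2 3.148 12.156 28.444
3 2.172 5.787 37.242
4 1.499 2.755 43.313
final: 43.313 5.073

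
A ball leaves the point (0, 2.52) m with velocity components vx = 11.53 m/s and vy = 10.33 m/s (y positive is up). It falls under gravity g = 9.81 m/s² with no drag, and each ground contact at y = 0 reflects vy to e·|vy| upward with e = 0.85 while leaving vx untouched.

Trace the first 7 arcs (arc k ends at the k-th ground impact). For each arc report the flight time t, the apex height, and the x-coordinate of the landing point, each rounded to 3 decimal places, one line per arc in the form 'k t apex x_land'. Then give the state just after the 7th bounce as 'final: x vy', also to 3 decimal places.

Arc 1: start y=2.520, vy=10.330 → t=2.327, apex=7.959, x_land=26.828, impact vy=-12.496
  bounce: vy ← 0.85·12.496 = 10.622
Arc 2: start y=0.000, vy=10.622 → t=2.165, apex=5.750, x_land=51.796, impact vy=-10.622
  bounce: vy ← 0.85·10.622 = 9.028
Arc 3: start y=0.000, vy=9.028 → t=1.841, apex=4.155, x_land=73.019, impact vy=-9.028
  bounce: vy ← 0.85·9.028 = 7.674
Arc 4: start y=0.000, vy=7.674 → t=1.565, apex=3.002, x_land=91.058, impact vy=-7.674
  bounce: vy ← 0.85·7.674 = 6.523
Arc 5: start y=0.000, vy=6.523 → t=1.330, apex=2.169, x_land=106.392, impact vy=-6.523
  bounce: vy ← 0.85·6.523 = 5.545
Arc 6: start y=0.000, vy=5.545 → t=1.130, apex=1.567, x_land=119.425, impact vy=-5.545
  bounce: vy ← 0.85·5.545 = 4.713
Arc 7: start y=0.000, vy=4.713 → t=0.961, apex=1.132, x_land=130.503, impact vy=-4.713
  bounce: vy ← 0.85·4.713 = 4.006

1 2.327 7.959 26.828
2 2.165 5.750 51.796
3 1.841 4.155 73.019
4 1.565 3.002 91.058
5 1.330 2.169 106.392
6 1.130 1.567 119.425
7 0.961 1.132 130.503
final: 130.503 4.006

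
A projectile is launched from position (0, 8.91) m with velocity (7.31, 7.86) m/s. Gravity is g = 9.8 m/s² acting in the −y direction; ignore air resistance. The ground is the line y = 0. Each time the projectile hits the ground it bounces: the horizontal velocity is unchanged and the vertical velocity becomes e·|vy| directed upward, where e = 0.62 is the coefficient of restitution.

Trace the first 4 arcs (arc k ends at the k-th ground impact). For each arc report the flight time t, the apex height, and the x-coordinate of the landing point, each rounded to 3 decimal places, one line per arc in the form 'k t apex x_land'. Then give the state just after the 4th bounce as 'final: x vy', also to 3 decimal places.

Arc 1: start y=8.910, vy=7.860 → t=2.371, apex=12.062, x_land=17.332, impact vy=-15.376
  bounce: vy ← 0.62·15.376 = 9.533
Arc 2: start y=0.000, vy=9.533 → t=1.946, apex=4.637, x_land=31.554, impact vy=-9.533
  bounce: vy ← 0.62·9.533 = 5.910
Arc 3: start y=0.000, vy=5.910 → t=1.206, apex=1.782, x_land=40.371, impact vy=-5.910
  bounce: vy ← 0.62·5.910 = 3.664
Arc 4: start y=0.000, vy=3.664 → t=0.748, apex=0.685, x_land=45.838, impact vy=-3.664
  bounce: vy ← 0.62·3.664 = 2.272

1 2.371 12.062 17.332
2 1.946 4.637 31.554
3 1.206 1.782 40.371
4 0.748 0.685 45.838
final: 45.838 2.272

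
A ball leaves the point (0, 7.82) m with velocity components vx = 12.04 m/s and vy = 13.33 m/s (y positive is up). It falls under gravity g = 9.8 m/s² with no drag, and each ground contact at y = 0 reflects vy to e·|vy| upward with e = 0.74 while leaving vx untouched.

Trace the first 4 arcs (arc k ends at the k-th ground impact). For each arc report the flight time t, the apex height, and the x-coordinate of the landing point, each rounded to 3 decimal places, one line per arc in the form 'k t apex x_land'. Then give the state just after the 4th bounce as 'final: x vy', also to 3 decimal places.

1 3.217 16.886 38.727
2 2.747 9.247 71.806
3 2.033 5.063 96.285
4 1.504 2.773 114.399
final: 114.399 5.455

Arc 1: start y=7.820, vy=13.330 → t=3.217, apex=16.886, x_land=38.727, impact vy=-18.192
  bounce: vy ← 0.74·18.192 = 13.462
Arc 2: start y=0.000, vy=13.462 → t=2.747, apex=9.247, x_land=71.806, impact vy=-13.462
  bounce: vy ← 0.74·13.462 = 9.962
Arc 3: start y=0.000, vy=9.962 → t=2.033, apex=5.063, x_land=96.285, impact vy=-9.962
  bounce: vy ← 0.74·9.962 = 7.372
Arc 4: start y=0.000, vy=7.372 → t=1.504, apex=2.773, x_land=114.399, impact vy=-7.372
  bounce: vy ← 0.74·7.372 = 5.455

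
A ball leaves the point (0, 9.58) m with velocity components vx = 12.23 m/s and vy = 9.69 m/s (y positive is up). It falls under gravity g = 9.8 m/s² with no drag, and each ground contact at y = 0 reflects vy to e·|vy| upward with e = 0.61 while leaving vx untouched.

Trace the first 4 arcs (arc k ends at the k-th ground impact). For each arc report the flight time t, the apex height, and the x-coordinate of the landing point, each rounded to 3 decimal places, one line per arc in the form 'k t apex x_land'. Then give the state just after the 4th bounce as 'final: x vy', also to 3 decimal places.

1 2.701 14.371 33.037
2 2.089 5.347 58.589
3 1.274 1.990 74.176
4 0.777 0.740 83.684
final: 83.684 2.324

Arc 1: start y=9.580, vy=9.690 → t=2.701, apex=14.371, x_land=33.037, impact vy=-16.783
  bounce: vy ← 0.61·16.783 = 10.238
Arc 2: start y=0.000, vy=10.238 → t=2.089, apex=5.347, x_land=58.589, impact vy=-10.238
  bounce: vy ← 0.61·10.238 = 6.245
Arc 3: start y=0.000, vy=6.245 → t=1.274, apex=1.990, x_land=74.176, impact vy=-6.245
  bounce: vy ← 0.61·6.245 = 3.809
Arc 4: start y=0.000, vy=3.809 → t=0.777, apex=0.740, x_land=83.684, impact vy=-3.809
  bounce: vy ← 0.61·3.809 = 2.324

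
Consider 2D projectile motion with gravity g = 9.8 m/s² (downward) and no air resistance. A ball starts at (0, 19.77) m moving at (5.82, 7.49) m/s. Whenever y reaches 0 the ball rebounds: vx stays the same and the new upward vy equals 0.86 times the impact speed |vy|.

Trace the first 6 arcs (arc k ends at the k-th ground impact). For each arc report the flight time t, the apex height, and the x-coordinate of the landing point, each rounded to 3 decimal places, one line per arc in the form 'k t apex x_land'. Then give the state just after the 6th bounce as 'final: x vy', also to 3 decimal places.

1 2.913 22.632 16.956
2 3.697 16.739 38.470
3 3.179 12.380 56.972
4 2.734 9.156 72.883
5 2.351 6.772 86.567
6 2.022 5.009 98.336
final: 98.336 8.521

Arc 1: start y=19.770, vy=7.490 → t=2.913, apex=22.632, x_land=16.956, impact vy=-21.062
  bounce: vy ← 0.86·21.062 = 18.113
Arc 2: start y=0.000, vy=18.113 → t=3.697, apex=16.739, x_land=38.470, impact vy=-18.113
  bounce: vy ← 0.86·18.113 = 15.577
Arc 3: start y=0.000, vy=15.577 → t=3.179, apex=12.380, x_land=56.972, impact vy=-15.577
  bounce: vy ← 0.86·15.577 = 13.396
Arc 4: start y=0.000, vy=13.396 → t=2.734, apex=9.156, x_land=72.883, impact vy=-13.396
  bounce: vy ← 0.86·13.396 = 11.521
Arc 5: start y=0.000, vy=11.521 → t=2.351, apex=6.772, x_land=86.567, impact vy=-11.521
  bounce: vy ← 0.86·11.521 = 9.908
Arc 6: start y=0.000, vy=9.908 → t=2.022, apex=5.009, x_land=98.336, impact vy=-9.908
  bounce: vy ← 0.86·9.908 = 8.521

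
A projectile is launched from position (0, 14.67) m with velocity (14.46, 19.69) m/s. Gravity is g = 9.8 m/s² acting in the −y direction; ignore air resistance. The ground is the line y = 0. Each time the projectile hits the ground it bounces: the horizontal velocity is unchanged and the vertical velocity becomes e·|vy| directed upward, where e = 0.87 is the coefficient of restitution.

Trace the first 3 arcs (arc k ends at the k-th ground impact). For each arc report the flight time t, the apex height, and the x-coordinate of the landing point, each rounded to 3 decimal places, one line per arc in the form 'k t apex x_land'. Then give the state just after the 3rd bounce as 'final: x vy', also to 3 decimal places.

1 4.661 34.450 67.394
2 4.614 26.076 134.108
3 4.014 19.737 192.149
final: 192.149 17.111

Arc 1: start y=14.670, vy=19.690 → t=4.661, apex=34.450, x_land=67.394, impact vy=-25.985
  bounce: vy ← 0.87·25.985 = 22.607
Arc 2: start y=0.000, vy=22.607 → t=4.614, apex=26.076, x_land=134.108, impact vy=-22.607
  bounce: vy ← 0.87·22.607 = 19.668
Arc 3: start y=0.000, vy=19.668 → t=4.014, apex=19.737, x_land=192.149, impact vy=-19.668
  bounce: vy ← 0.87·19.668 = 17.111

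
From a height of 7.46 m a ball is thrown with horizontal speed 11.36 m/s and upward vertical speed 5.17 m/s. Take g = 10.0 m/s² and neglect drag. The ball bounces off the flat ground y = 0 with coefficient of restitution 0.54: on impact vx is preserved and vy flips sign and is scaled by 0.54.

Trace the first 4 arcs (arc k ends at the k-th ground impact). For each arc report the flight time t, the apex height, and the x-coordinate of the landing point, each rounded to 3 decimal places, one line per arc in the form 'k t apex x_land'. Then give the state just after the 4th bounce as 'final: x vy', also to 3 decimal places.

1 1.843 8.796 20.941
2 1.432 2.565 37.214
3 0.774 0.748 46.001
4 0.418 0.218 50.747
final: 50.747 1.128

Arc 1: start y=7.460, vy=5.170 → t=1.843, apex=8.796, x_land=20.941, impact vy=-13.264
  bounce: vy ← 0.54·13.264 = 7.162
Arc 2: start y=0.000, vy=7.162 → t=1.432, apex=2.565, x_land=37.214, impact vy=-7.162
  bounce: vy ← 0.54·7.162 = 3.868
Arc 3: start y=0.000, vy=3.868 → t=0.774, apex=0.748, x_land=46.001, impact vy=-3.868
  bounce: vy ← 0.54·3.868 = 2.089
Arc 4: start y=0.000, vy=2.089 → t=0.418, apex=0.218, x_land=50.747, impact vy=-2.089
  bounce: vy ← 0.54·2.089 = 1.128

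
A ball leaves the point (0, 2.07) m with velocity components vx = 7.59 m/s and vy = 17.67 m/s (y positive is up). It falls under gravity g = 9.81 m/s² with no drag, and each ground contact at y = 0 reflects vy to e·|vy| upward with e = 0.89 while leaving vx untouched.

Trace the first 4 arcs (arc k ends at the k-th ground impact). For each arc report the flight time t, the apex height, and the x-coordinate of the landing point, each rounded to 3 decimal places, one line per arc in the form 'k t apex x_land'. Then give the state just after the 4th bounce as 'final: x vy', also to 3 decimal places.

Arc 1: start y=2.070, vy=17.670 → t=3.716, apex=17.984, x_land=28.205, impact vy=-18.784
  bounce: vy ← 0.89·18.784 = 16.718
Arc 2: start y=0.000, vy=16.718 → t=3.408, apex=14.245, x_land=54.074, impact vy=-16.718
  bounce: vy ← 0.89·16.718 = 14.879
Arc 3: start y=0.000, vy=14.879 → t=3.033, apex=11.283, x_land=77.097, impact vy=-14.879
  bounce: vy ← 0.89·14.879 = 13.242
Arc 4: start y=0.000, vy=13.242 → t=2.700, apex=8.938, x_land=97.588, impact vy=-13.242
  bounce: vy ← 0.89·13.242 = 11.786

1 3.716 17.984 28.205
2 3.408 14.245 54.074
3 3.033 11.283 77.097
4 2.700 8.938 97.588
final: 97.588 11.786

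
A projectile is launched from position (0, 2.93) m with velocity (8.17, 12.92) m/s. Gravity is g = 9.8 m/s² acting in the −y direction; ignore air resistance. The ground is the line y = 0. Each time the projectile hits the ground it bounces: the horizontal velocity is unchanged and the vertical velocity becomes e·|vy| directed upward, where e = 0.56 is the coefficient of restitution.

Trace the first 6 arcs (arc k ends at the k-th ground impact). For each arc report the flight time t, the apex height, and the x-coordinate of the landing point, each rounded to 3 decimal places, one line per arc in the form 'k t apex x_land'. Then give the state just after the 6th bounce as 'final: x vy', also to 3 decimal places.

Arc 1: start y=2.930, vy=12.920 → t=2.847, apex=11.447, x_land=23.258, impact vy=-14.978
  bounce: vy ← 0.56·14.978 = 8.388
Arc 2: start y=0.000, vy=8.388 → t=1.712, apex=3.590, x_land=37.244, impact vy=-8.388
  bounce: vy ← 0.56·8.388 = 4.697
Arc 3: start y=0.000, vy=4.697 → t=0.959, apex=1.126, x_land=45.076, impact vy=-4.697
  bounce: vy ← 0.56·4.697 = 2.630
Arc 4: start y=0.000, vy=2.630 → t=0.537, apex=0.353, x_land=49.462, impact vy=-2.630
  bounce: vy ← 0.56·2.630 = 1.473
Arc 5: start y=0.000, vy=1.473 → t=0.301, apex=0.111, x_land=51.918, impact vy=-1.473
  bounce: vy ← 0.56·1.473 = 0.825
Arc 6: start y=0.000, vy=0.825 → t=0.168, apex=0.035, x_land=53.293, impact vy=-0.825
  bounce: vy ← 0.56·0.825 = 0.462

1 2.847 11.447 23.258
2 1.712 3.590 37.244
3 0.959 1.126 45.076
4 0.537 0.353 49.462
5 0.301 0.111 51.918
6 0.168 0.035 53.293
final: 53.293 0.462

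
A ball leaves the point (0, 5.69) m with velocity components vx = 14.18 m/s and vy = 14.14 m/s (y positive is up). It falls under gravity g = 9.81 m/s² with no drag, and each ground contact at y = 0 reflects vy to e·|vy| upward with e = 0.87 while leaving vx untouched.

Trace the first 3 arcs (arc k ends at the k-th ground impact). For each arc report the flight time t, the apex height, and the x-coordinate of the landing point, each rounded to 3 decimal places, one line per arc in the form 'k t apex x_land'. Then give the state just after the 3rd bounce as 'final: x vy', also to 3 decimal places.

Arc 1: start y=5.690, vy=14.140 → t=3.241, apex=15.881, x_land=45.954, impact vy=-17.652
  bounce: vy ← 0.87·17.652 = 15.357
Arc 2: start y=0.000, vy=15.357 → t=3.131, apex=12.020, x_land=90.349, impact vy=-15.357
  bounce: vy ← 0.87·15.357 = 13.360
Arc 3: start y=0.000, vy=13.360 → t=2.724, apex=9.098, x_land=128.973, impact vy=-13.360
  bounce: vy ← 0.87·13.360 = 11.624

1 3.241 15.881 45.954
2 3.131 12.020 90.349
3 2.724 9.098 128.973
final: 128.973 11.624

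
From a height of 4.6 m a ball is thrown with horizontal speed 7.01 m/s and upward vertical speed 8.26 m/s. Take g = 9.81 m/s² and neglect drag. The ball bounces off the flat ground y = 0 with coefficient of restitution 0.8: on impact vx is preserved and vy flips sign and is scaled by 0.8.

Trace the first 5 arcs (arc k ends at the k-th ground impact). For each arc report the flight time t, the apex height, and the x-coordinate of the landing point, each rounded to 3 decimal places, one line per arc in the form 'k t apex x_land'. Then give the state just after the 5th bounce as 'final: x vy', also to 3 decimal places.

Arc 1: start y=4.600, vy=8.260 → t=2.125, apex=8.077, x_land=14.898, impact vy=-12.589
  bounce: vy ← 0.8·12.589 = 10.071
Arc 2: start y=0.000, vy=10.071 → t=2.053, apex=5.170, x_land=29.291, impact vy=-10.071
  bounce: vy ← 0.8·10.071 = 8.057
Arc 3: start y=0.000, vy=8.057 → t=1.643, apex=3.309, x_land=40.806, impact vy=-8.057
  bounce: vy ← 0.8·8.057 = 6.446
Arc 4: start y=0.000, vy=6.446 → t=1.314, apex=2.117, x_land=50.017, impact vy=-6.446
  bounce: vy ← 0.8·6.446 = 5.156
Arc 5: start y=0.000, vy=5.156 → t=1.051, apex=1.355, x_land=57.387, impact vy=-5.156
  bounce: vy ← 0.8·5.156 = 4.125

1 2.125 8.077 14.898
2 2.053 5.170 29.291
3 1.643 3.309 40.806
4 1.314 2.117 50.017
5 1.051 1.355 57.387
final: 57.387 4.125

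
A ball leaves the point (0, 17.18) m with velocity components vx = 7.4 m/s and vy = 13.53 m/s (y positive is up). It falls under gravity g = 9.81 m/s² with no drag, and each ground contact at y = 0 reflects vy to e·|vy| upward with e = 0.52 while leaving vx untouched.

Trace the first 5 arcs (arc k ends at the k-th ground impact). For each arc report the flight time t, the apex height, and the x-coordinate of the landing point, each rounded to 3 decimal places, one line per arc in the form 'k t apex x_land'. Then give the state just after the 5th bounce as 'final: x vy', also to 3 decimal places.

1 3.704 26.510 27.410
2 2.418 7.168 45.301
3 1.257 1.938 54.605
4 0.654 0.524 59.443
5 0.340 0.142 61.959
final: 61.959 0.867

Arc 1: start y=17.180, vy=13.530 → t=3.704, apex=26.510, x_land=27.410, impact vy=-22.806
  bounce: vy ← 0.52·22.806 = 11.859
Arc 2: start y=0.000, vy=11.859 → t=2.418, apex=7.168, x_land=45.301, impact vy=-11.859
  bounce: vy ← 0.52·11.859 = 6.167
Arc 3: start y=0.000, vy=6.167 → t=1.257, apex=1.938, x_land=54.605, impact vy=-6.167
  bounce: vy ← 0.52·6.167 = 3.207
Arc 4: start y=0.000, vy=3.207 → t=0.654, apex=0.524, x_land=59.443, impact vy=-3.207
  bounce: vy ← 0.52·3.207 = 1.668
Arc 5: start y=0.000, vy=1.668 → t=0.340, apex=0.142, x_land=61.959, impact vy=-1.668
  bounce: vy ← 0.52·1.668 = 0.867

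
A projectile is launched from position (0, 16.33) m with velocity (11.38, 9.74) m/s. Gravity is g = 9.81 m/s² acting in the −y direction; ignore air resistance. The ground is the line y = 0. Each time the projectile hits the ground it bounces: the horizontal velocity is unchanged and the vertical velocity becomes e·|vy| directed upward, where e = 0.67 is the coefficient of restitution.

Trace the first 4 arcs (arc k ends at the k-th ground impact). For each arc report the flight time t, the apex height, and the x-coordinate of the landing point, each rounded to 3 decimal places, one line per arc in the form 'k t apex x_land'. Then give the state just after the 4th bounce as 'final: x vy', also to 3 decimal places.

1 3.070 21.165 34.938
2 2.784 9.501 66.615
3 1.865 4.265 87.838
4 1.250 1.915 102.058
final: 102.058 4.106

Arc 1: start y=16.330, vy=9.740 → t=3.070, apex=21.165, x_land=34.938, impact vy=-20.378
  bounce: vy ← 0.67·20.378 = 13.653
Arc 2: start y=0.000, vy=13.653 → t=2.784, apex=9.501, x_land=66.615, impact vy=-13.653
  bounce: vy ← 0.67·13.653 = 9.148
Arc 3: start y=0.000, vy=9.148 → t=1.865, apex=4.265, x_land=87.838, impact vy=-9.148
  bounce: vy ← 0.67·9.148 = 6.129
Arc 4: start y=0.000, vy=6.129 → t=1.250, apex=1.915, x_land=102.058, impact vy=-6.129
  bounce: vy ← 0.67·6.129 = 4.106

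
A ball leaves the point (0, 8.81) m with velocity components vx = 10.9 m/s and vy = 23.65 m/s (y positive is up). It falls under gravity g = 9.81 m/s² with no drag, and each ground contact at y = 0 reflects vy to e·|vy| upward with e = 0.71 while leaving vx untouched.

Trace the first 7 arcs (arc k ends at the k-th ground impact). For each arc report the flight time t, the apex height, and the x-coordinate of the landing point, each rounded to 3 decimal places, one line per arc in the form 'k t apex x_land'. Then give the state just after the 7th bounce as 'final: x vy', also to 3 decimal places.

Arc 1: start y=8.810, vy=23.650 → t=5.169, apex=37.318, x_land=56.343, impact vy=-27.059
  bounce: vy ← 0.71·27.059 = 19.212
Arc 2: start y=0.000, vy=19.212 → t=3.917, apex=18.812, x_land=99.036, impact vy=-19.212
  bounce: vy ← 0.71·19.212 = 13.640
Arc 3: start y=0.000, vy=13.640 → t=2.781, apex=9.483, x_land=129.347, impact vy=-13.640
  bounce: vy ← 0.71·13.640 = 9.685
Arc 4: start y=0.000, vy=9.685 → t=1.974, apex=4.780, x_land=150.869, impact vy=-9.685
  bounce: vy ← 0.71·9.685 = 6.876
Arc 5: start y=0.000, vy=6.876 → t=1.402, apex=2.410, x_land=166.149, impact vy=-6.876
  bounce: vy ← 0.71·6.876 = 4.882
Arc 6: start y=0.000, vy=4.882 → t=0.995, apex=1.215, x_land=176.998, impact vy=-4.882
  bounce: vy ← 0.71·4.882 = 3.466
Arc 7: start y=0.000, vy=3.466 → t=0.707, apex=0.612, x_land=184.701, impact vy=-3.466
  bounce: vy ← 0.71·3.466 = 2.461

1 5.169 37.318 56.343
2 3.917 18.812 99.036
3 2.781 9.483 129.347
4 1.974 4.780 150.869
5 1.402 2.410 166.149
6 0.995 1.215 176.998
7 0.707 0.612 184.701
final: 184.701 2.461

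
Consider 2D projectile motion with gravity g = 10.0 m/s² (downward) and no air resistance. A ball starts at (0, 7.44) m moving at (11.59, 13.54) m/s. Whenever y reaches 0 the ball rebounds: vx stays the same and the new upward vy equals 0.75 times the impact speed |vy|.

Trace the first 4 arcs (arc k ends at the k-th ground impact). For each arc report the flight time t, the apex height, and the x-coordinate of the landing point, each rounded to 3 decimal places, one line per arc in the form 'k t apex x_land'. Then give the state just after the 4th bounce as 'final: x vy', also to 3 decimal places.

1 3.176 16.607 36.815
2 2.734 9.341 68.498
3 2.050 5.254 92.261
4 1.538 2.956 110.083
final: 110.083 5.766

Arc 1: start y=7.440, vy=13.540 → t=3.176, apex=16.607, x_land=36.815, impact vy=-18.224
  bounce: vy ← 0.75·18.224 = 13.668
Arc 2: start y=0.000, vy=13.668 → t=2.734, apex=9.341, x_land=68.498, impact vy=-13.668
  bounce: vy ← 0.75·13.668 = 10.251
Arc 3: start y=0.000, vy=10.251 → t=2.050, apex=5.254, x_land=92.261, impact vy=-10.251
  bounce: vy ← 0.75·10.251 = 7.688
Arc 4: start y=0.000, vy=7.688 → t=1.538, apex=2.956, x_land=110.083, impact vy=-7.688
  bounce: vy ← 0.75·7.688 = 5.766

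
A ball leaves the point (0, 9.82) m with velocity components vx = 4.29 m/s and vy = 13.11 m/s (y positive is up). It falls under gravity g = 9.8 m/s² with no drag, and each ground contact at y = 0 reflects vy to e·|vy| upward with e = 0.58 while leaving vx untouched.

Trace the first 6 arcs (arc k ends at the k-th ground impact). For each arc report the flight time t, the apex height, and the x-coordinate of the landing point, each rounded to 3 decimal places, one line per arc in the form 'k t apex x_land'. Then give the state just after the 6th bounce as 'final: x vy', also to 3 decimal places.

Arc 1: start y=9.820, vy=13.110 → t=3.285, apex=18.589, x_land=14.095, impact vy=-19.088
  bounce: vy ← 0.58·19.088 = 11.071
Arc 2: start y=0.000, vy=11.071 → t=2.259, apex=6.253, x_land=23.787, impact vy=-11.071
  bounce: vy ← 0.58·11.071 = 6.421
Arc 3: start y=0.000, vy=6.421 → t=1.310, apex=2.104, x_land=29.409, impact vy=-6.421
  bounce: vy ← 0.58·6.421 = 3.724
Arc 4: start y=0.000, vy=3.724 → t=0.760, apex=0.708, x_land=32.670, impact vy=-3.724
  bounce: vy ← 0.58·3.724 = 2.160
Arc 5: start y=0.000, vy=2.160 → t=0.441, apex=0.238, x_land=34.561, impact vy=-2.160
  bounce: vy ← 0.58·2.160 = 1.253
Arc 6: start y=0.000, vy=1.253 → t=0.256, apex=0.080, x_land=35.658, impact vy=-1.253
  bounce: vy ← 0.58·1.253 = 0.727

1 3.285 18.589 14.095
2 2.259 6.253 23.787
3 1.310 2.104 29.409
4 0.760 0.708 32.670
5 0.441 0.238 34.561
6 0.256 0.080 35.658
final: 35.658 0.727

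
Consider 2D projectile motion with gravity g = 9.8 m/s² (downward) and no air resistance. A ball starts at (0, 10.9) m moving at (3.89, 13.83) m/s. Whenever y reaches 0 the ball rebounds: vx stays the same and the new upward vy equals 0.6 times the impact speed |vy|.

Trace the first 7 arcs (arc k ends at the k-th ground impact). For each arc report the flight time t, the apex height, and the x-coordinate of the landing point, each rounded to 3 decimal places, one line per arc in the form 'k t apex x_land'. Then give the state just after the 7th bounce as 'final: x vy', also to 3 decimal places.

Arc 1: start y=10.900, vy=13.830 → t=3.465, apex=20.659, x_land=13.477, impact vy=-20.122
  bounce: vy ← 0.6·20.122 = 12.073
Arc 2: start y=0.000, vy=12.073 → t=2.464, apex=7.437, x_land=23.062, impact vy=-12.073
  bounce: vy ← 0.6·12.073 = 7.244
Arc 3: start y=0.000, vy=7.244 → t=1.478, apex=2.677, x_land=28.813, impact vy=-7.244
  bounce: vy ← 0.6·7.244 = 4.346
Arc 4: start y=0.000, vy=4.346 → t=0.887, apex=0.964, x_land=32.263, impact vy=-4.346
  bounce: vy ← 0.6·4.346 = 2.608
Arc 5: start y=0.000, vy=2.608 → t=0.532, apex=0.347, x_land=34.334, impact vy=-2.608
  bounce: vy ← 0.6·2.608 = 1.565
Arc 6: start y=0.000, vy=1.565 → t=0.319, apex=0.125, x_land=35.576, impact vy=-1.565
  bounce: vy ← 0.6·1.565 = 0.939
Arc 7: start y=0.000, vy=0.939 → t=0.192, apex=0.045, x_land=36.321, impact vy=-0.939
  bounce: vy ← 0.6·0.939 = 0.563

1 3.465 20.659 13.477
2 2.464 7.437 23.062
3 1.478 2.677 28.813
4 0.887 0.964 32.263
5 0.532 0.347 34.334
6 0.319 0.125 35.576
7 0.192 0.045 36.321
final: 36.321 0.563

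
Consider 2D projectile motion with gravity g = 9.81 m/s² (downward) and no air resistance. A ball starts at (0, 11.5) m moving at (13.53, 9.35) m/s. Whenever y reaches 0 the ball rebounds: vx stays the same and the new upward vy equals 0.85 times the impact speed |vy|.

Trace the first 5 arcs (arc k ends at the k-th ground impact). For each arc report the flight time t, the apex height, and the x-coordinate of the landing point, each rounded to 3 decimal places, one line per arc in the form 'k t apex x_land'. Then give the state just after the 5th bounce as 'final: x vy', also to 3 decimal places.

Arc 1: start y=11.500, vy=9.350 → t=2.757, apex=15.956, x_land=37.298, impact vy=-17.693
  bounce: vy ← 0.85·17.693 = 15.039
Arc 2: start y=0.000, vy=15.039 → t=3.066, apex=11.528, x_land=78.783, impact vy=-15.039
  bounce: vy ← 0.85·15.039 = 12.783
Arc 3: start y=0.000, vy=12.783 → t=2.606, apex=8.329, x_land=114.045, impact vy=-12.783
  bounce: vy ← 0.85·12.783 = 10.866
Arc 4: start y=0.000, vy=10.866 → t=2.215, apex=6.018, x_land=144.017, impact vy=-10.866
  bounce: vy ← 0.85·10.866 = 9.236
Arc 5: start y=0.000, vy=9.236 → t=1.883, apex=4.348, x_land=169.494, impact vy=-9.236
  bounce: vy ← 0.85·9.236 = 7.851

1 2.757 15.956 37.298
2 3.066 11.528 78.783
3 2.606 8.329 114.045
4 2.215 6.018 144.017
5 1.883 4.348 169.494
final: 169.494 7.851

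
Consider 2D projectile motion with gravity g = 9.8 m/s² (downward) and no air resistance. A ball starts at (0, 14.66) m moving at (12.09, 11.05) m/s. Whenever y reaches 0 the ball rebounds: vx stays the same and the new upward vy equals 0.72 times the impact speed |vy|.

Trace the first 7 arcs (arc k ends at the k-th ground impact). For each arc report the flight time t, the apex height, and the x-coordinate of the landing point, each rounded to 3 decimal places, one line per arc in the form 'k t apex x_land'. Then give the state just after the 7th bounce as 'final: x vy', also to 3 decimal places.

1 3.192 20.890 38.595
2 2.973 10.829 74.542
3 2.141 5.614 100.423
4 1.541 2.910 119.058
5 1.110 1.509 132.475
6 0.799 0.782 142.135
7 0.575 0.405 149.090
final: 149.090 2.030

Arc 1: start y=14.660, vy=11.050 → t=3.192, apex=20.890, x_land=38.595, impact vy=-20.235
  bounce: vy ← 0.72·20.235 = 14.569
Arc 2: start y=0.000, vy=14.569 → t=2.973, apex=10.829, x_land=74.542, impact vy=-14.569
  bounce: vy ← 0.72·14.569 = 10.490
Arc 3: start y=0.000, vy=10.490 → t=2.141, apex=5.614, x_land=100.423, impact vy=-10.490
  bounce: vy ← 0.72·10.490 = 7.553
Arc 4: start y=0.000, vy=7.553 → t=1.541, apex=2.910, x_land=119.058, impact vy=-7.553
  bounce: vy ← 0.72·7.553 = 5.438
Arc 5: start y=0.000, vy=5.438 → t=1.110, apex=1.509, x_land=132.475, impact vy=-5.438
  bounce: vy ← 0.72·5.438 = 3.915
Arc 6: start y=0.000, vy=3.915 → t=0.799, apex=0.782, x_land=142.135, impact vy=-3.915
  bounce: vy ← 0.72·3.915 = 2.819
Arc 7: start y=0.000, vy=2.819 → t=0.575, apex=0.405, x_land=149.090, impact vy=-2.819
  bounce: vy ← 0.72·2.819 = 2.030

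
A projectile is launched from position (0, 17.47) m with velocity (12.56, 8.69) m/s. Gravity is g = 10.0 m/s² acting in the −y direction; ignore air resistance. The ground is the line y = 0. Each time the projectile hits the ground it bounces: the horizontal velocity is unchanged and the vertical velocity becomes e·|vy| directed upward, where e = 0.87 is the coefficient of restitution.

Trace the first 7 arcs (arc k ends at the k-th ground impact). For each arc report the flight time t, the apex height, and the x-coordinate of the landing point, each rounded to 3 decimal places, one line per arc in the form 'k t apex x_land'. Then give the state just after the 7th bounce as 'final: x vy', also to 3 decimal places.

1 2.930 21.246 36.805
2 3.587 16.081 81.855
3 3.120 12.172 121.048
4 2.715 9.213 155.146
5 2.362 6.973 184.811
6 2.055 5.278 210.620
7 1.788 3.995 233.074
final: 233.074 7.777

Arc 1: start y=17.470, vy=8.690 → t=2.930, apex=21.246, x_land=36.805, impact vy=-20.613
  bounce: vy ← 0.87·20.613 = 17.934
Arc 2: start y=0.000, vy=17.934 → t=3.587, apex=16.081, x_land=81.855, impact vy=-17.934
  bounce: vy ← 0.87·17.934 = 15.602
Arc 3: start y=0.000, vy=15.602 → t=3.120, apex=12.172, x_land=121.048, impact vy=-15.602
  bounce: vy ← 0.87·15.602 = 13.574
Arc 4: start y=0.000, vy=13.574 → t=2.715, apex=9.213, x_land=155.146, impact vy=-13.574
  bounce: vy ← 0.87·13.574 = 11.809
Arc 5: start y=0.000, vy=11.809 → t=2.362, apex=6.973, x_land=184.811, impact vy=-11.809
  bounce: vy ← 0.87·11.809 = 10.274
Arc 6: start y=0.000, vy=10.274 → t=2.055, apex=5.278, x_land=210.620, impact vy=-10.274
  bounce: vy ← 0.87·10.274 = 8.939
Arc 7: start y=0.000, vy=8.939 → t=1.788, apex=3.995, x_land=233.074, impact vy=-8.939
  bounce: vy ← 0.87·8.939 = 7.777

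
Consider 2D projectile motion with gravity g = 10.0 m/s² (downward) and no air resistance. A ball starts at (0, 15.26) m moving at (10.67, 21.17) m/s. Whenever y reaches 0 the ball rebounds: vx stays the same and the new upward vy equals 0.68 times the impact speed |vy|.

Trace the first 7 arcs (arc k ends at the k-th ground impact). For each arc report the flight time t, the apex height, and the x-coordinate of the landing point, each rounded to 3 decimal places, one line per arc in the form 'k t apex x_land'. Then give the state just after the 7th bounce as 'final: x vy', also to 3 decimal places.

1 4.862 37.668 51.875
2 3.733 17.418 91.705
3 2.538 8.054 118.789
4 1.726 3.724 137.206
5 1.174 1.722 149.730
6 0.798 0.796 158.246
7 0.543 0.368 164.037
final: 164.037 1.845

Arc 1: start y=15.260, vy=21.170 → t=4.862, apex=37.668, x_land=51.875, impact vy=-27.448
  bounce: vy ← 0.68·27.448 = 18.664
Arc 2: start y=0.000, vy=18.664 → t=3.733, apex=17.418, x_land=91.705, impact vy=-18.664
  bounce: vy ← 0.68·18.664 = 12.692
Arc 3: start y=0.000, vy=12.692 → t=2.538, apex=8.054, x_land=118.789, impact vy=-12.692
  bounce: vy ← 0.68·12.692 = 8.630
Arc 4: start y=0.000, vy=8.630 → t=1.726, apex=3.724, x_land=137.206, impact vy=-8.630
  bounce: vy ← 0.68·8.630 = 5.869
Arc 5: start y=0.000, vy=5.869 → t=1.174, apex=1.722, x_land=149.730, impact vy=-5.869
  bounce: vy ← 0.68·5.869 = 3.991
Arc 6: start y=0.000, vy=3.991 → t=0.798, apex=0.796, x_land=158.246, impact vy=-3.991
  bounce: vy ← 0.68·3.991 = 2.714
Arc 7: start y=0.000, vy=2.714 → t=0.543, apex=0.368, x_land=164.037, impact vy=-2.714
  bounce: vy ← 0.68·2.714 = 1.845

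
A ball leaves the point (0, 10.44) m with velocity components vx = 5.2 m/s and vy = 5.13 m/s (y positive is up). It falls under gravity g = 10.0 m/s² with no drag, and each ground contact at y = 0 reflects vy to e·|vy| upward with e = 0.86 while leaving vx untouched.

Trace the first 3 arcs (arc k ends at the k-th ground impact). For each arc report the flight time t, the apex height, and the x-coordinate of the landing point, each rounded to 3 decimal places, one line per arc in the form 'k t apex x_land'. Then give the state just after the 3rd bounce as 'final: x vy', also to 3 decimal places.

Arc 1: start y=10.440, vy=5.130 → t=2.046, apex=11.756, x_land=10.641, impact vy=-15.334
  bounce: vy ← 0.86·15.334 = 13.187
Arc 2: start y=0.000, vy=13.187 → t=2.637, apex=8.695, x_land=24.355, impact vy=-13.187
  bounce: vy ← 0.86·13.187 = 11.341
Arc 3: start y=0.000, vy=11.341 → t=2.268, apex=6.431, x_land=36.150, impact vy=-11.341
  bounce: vy ← 0.86·11.341 = 9.753

1 2.046 11.756 10.641
2 2.637 8.695 24.355
3 2.268 6.431 36.150
final: 36.150 9.753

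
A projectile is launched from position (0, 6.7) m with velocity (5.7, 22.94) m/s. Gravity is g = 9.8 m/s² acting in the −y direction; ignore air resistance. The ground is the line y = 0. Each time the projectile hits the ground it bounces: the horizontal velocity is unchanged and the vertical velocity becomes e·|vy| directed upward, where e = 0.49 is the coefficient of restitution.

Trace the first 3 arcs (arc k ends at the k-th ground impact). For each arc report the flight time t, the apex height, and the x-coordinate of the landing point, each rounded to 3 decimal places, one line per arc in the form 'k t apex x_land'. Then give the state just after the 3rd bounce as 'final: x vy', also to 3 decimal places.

1 4.957 33.549 28.257
2 2.564 8.055 42.874
3 1.257 1.934 50.036
final: 50.036 3.017

Arc 1: start y=6.700, vy=22.940 → t=4.957, apex=33.549, x_land=28.257, impact vy=-25.643
  bounce: vy ← 0.49·25.643 = 12.565
Arc 2: start y=0.000, vy=12.565 → t=2.564, apex=8.055, x_land=42.874, impact vy=-12.565
  bounce: vy ← 0.49·12.565 = 6.157
Arc 3: start y=0.000, vy=6.157 → t=1.257, apex=1.934, x_land=50.036, impact vy=-6.157
  bounce: vy ← 0.49·6.157 = 3.017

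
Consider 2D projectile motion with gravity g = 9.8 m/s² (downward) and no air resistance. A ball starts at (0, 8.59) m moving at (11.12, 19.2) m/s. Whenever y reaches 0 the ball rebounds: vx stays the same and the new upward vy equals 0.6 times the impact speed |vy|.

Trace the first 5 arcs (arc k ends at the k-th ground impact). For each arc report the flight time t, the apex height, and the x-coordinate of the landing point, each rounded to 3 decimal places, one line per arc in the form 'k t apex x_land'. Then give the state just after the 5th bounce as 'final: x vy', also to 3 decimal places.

Arc 1: start y=8.590, vy=19.200 → t=4.324, apex=27.398, x_land=48.081, impact vy=-23.173
  bounce: vy ← 0.6·23.173 = 13.904
Arc 2: start y=0.000, vy=13.904 → t=2.838, apex=9.863, x_land=79.634, impact vy=-13.904
  bounce: vy ← 0.6·13.904 = 8.342
Arc 3: start y=0.000, vy=8.342 → t=1.703, apex=3.551, x_land=98.567, impact vy=-8.342
  bounce: vy ← 0.6·8.342 = 5.005
Arc 4: start y=0.000, vy=5.005 → t=1.022, apex=1.278, x_land=109.926, impact vy=-5.005
  bounce: vy ← 0.6·5.005 = 3.003
Arc 5: start y=0.000, vy=3.003 → t=0.613, apex=0.460, x_land=116.741, impact vy=-3.003
  bounce: vy ← 0.6·3.003 = 1.802

1 4.324 27.398 48.081
2 2.838 9.863 79.634
3 1.703 3.551 98.567
4 1.022 1.278 109.926
5 0.613 0.460 116.741
final: 116.741 1.802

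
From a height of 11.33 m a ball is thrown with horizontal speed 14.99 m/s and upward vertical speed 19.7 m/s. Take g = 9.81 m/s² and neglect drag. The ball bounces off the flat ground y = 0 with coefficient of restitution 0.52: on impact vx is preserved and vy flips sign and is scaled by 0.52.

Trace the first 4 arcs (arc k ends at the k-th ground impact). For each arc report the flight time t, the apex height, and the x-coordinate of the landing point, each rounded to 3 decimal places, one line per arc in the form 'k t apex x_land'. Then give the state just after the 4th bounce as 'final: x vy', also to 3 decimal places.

1 4.527 31.110 67.854
2 2.619 8.412 107.115
3 1.362 2.275 127.531
4 0.708 0.615 138.148
final: 138.148 1.806

Arc 1: start y=11.330, vy=19.700 → t=4.527, apex=31.110, x_land=67.854, impact vy=-24.706
  bounce: vy ← 0.52·24.706 = 12.847
Arc 2: start y=0.000, vy=12.847 → t=2.619, apex=8.412, x_land=107.115, impact vy=-12.847
  bounce: vy ← 0.52·12.847 = 6.680
Arc 3: start y=0.000, vy=6.680 → t=1.362, apex=2.275, x_land=127.531, impact vy=-6.680
  bounce: vy ← 0.52·6.680 = 3.474
Arc 4: start y=0.000, vy=3.474 → t=0.708, apex=0.615, x_land=138.148, impact vy=-3.474
  bounce: vy ← 0.52·3.474 = 1.806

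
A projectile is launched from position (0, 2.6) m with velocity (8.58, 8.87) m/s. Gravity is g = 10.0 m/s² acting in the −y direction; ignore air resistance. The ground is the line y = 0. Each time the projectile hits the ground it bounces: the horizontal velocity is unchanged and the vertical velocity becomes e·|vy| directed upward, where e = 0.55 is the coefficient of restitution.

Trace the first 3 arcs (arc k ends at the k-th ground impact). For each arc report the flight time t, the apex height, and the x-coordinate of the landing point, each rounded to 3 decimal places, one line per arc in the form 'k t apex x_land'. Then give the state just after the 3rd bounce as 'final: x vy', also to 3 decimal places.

1 2.030 6.534 17.419
2 1.257 1.976 28.208
3 0.692 0.598 34.141
final: 34.141 1.902

Arc 1: start y=2.600, vy=8.870 → t=2.030, apex=6.534, x_land=17.419, impact vy=-11.431
  bounce: vy ← 0.55·11.431 = 6.287
Arc 2: start y=0.000, vy=6.287 → t=1.257, apex=1.976, x_land=28.208, impact vy=-6.287
  bounce: vy ← 0.55·6.287 = 3.458
Arc 3: start y=0.000, vy=3.458 → t=0.692, apex=0.598, x_land=34.141, impact vy=-3.458
  bounce: vy ← 0.55·3.458 = 1.902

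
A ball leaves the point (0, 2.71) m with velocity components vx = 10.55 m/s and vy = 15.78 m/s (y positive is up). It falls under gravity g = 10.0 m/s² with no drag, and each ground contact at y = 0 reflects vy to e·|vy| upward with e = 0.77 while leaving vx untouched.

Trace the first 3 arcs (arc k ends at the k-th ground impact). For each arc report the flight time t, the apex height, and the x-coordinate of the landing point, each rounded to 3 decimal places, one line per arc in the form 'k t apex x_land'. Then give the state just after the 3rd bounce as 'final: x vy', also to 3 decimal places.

1 3.319 15.160 35.018
2 2.682 8.989 63.309
3 2.065 5.329 85.093
final: 85.093 7.950

Arc 1: start y=2.710, vy=15.780 → t=3.319, apex=15.160, x_land=35.018, impact vy=-17.413
  bounce: vy ← 0.77·17.413 = 13.408
Arc 2: start y=0.000, vy=13.408 → t=2.682, apex=8.989, x_land=63.309, impact vy=-13.408
  bounce: vy ← 0.77·13.408 = 10.324
Arc 3: start y=0.000, vy=10.324 → t=2.065, apex=5.329, x_land=85.093, impact vy=-10.324
  bounce: vy ← 0.77·10.324 = 7.950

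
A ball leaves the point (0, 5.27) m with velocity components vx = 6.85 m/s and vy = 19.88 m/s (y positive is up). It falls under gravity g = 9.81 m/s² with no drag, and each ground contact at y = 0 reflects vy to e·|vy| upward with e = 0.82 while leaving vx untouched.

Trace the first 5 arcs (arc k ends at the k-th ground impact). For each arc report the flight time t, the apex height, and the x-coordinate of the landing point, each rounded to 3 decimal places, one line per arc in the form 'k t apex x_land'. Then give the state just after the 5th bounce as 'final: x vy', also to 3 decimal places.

1 4.303 25.413 29.474
2 3.733 17.088 55.045
3 3.061 11.490 76.013
4 2.510 7.726 93.207
5 2.058 5.195 107.306
final: 107.306 8.278

Arc 1: start y=5.270, vy=19.880 → t=4.303, apex=25.413, x_land=29.474, impact vy=-22.330
  bounce: vy ← 0.82·22.330 = 18.310
Arc 2: start y=0.000, vy=18.310 → t=3.733, apex=17.088, x_land=55.045, impact vy=-18.310
  bounce: vy ← 0.82·18.310 = 15.014
Arc 3: start y=0.000, vy=15.014 → t=3.061, apex=11.490, x_land=76.013, impact vy=-15.014
  bounce: vy ← 0.82·15.014 = 12.312
Arc 4: start y=0.000, vy=12.312 → t=2.510, apex=7.726, x_land=93.207, impact vy=-12.312
  bounce: vy ← 0.82·12.312 = 10.096
Arc 5: start y=0.000, vy=10.096 → t=2.058, apex=5.195, x_land=107.306, impact vy=-10.096
  bounce: vy ← 0.82·10.096 = 8.278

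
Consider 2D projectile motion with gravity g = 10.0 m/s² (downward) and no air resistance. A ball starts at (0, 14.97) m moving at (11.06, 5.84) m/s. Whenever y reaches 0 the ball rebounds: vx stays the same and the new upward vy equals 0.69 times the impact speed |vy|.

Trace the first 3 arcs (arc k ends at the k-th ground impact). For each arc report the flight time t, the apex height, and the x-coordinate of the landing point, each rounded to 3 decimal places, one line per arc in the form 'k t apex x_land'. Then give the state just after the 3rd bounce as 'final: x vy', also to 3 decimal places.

1 2.410 16.675 26.657
2 2.520 7.939 54.530
3 1.739 3.780 73.763
final: 73.763 5.999

Arc 1: start y=14.970, vy=5.840 → t=2.410, apex=16.675, x_land=26.657, impact vy=-18.262
  bounce: vy ← 0.69·18.262 = 12.601
Arc 2: start y=0.000, vy=12.601 → t=2.520, apex=7.939, x_land=54.530, impact vy=-12.601
  bounce: vy ← 0.69·12.601 = 8.695
Arc 3: start y=0.000, vy=8.695 → t=1.739, apex=3.780, x_land=73.763, impact vy=-8.695
  bounce: vy ← 0.69·8.695 = 5.999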